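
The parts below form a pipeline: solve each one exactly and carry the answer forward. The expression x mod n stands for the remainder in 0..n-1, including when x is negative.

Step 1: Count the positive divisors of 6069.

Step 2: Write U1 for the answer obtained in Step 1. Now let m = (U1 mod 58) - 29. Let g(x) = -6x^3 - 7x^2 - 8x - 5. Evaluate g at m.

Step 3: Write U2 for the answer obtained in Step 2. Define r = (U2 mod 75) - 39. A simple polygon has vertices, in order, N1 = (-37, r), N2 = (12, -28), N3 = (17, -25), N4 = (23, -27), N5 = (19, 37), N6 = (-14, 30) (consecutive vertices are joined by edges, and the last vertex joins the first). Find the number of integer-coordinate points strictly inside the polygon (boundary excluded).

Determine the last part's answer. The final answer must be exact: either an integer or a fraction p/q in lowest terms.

2155

Step 1: 6069 = 3 * 7 * 17^2; number of divisors = (1+1) * (1+1) * (2+1) = 12; answer 12
Step 2: U1 = 12; m = -17; -6*(-17)^3 - 7*(-17)^2 - 8*(-17)^1 - 5 = (29478) + (-2023) + (136) + (-5) = 27586; answer 27586
Step 3: U2 = 27586; r = 22; cross terms: (-37*-28 - 12*22)=772, (12*-25 - 17*-28)=176, (17*-27 - 23*-25)=116, (23*37 - 19*-27)=1364, (19*30 - -14*37)=1088, (-14*22 - -37*30)=802; twice the area = |4318| = 4318; area = 2159; boundary points = 1 + 1 + 2 + 4 + 1 + 1 = 10; strictly interior points = area - boundary/2 + 1 = 2155; answer 2155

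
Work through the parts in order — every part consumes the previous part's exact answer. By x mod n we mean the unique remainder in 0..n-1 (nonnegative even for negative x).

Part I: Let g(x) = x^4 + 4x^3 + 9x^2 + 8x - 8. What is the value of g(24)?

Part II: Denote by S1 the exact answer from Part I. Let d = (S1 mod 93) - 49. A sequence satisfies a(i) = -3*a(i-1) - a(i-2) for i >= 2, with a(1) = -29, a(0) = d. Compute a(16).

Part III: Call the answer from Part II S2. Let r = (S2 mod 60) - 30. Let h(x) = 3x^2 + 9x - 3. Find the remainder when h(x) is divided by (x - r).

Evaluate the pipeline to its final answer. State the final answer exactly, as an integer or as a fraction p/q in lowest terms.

Part I: 1*(24)^4 + 4*(24)^3 + 9*(24)^2 + 8*(24)^1 - 8 = (331776) + (55296) + (5184) + (192) + (-8) = 392440; answer 392440
Part II: S1 = 392440; d = 24; a(2) = -3*(-29) - 1*(24) = 63; iterating: a(2)=63, a(3)=-160, a(4)=417, a(5)=-1091, a(6)=2856, a(7)=-7477, a(8)=19575, a(9)=-51248, a(10)=134169, a(11)=-351259, a(12)=919608, a(13)=-2407565, a(14)=6303087, a(15)=-16501696, a(16)=43202001; answer 43202001
Part III: S2 = 43202001; r = -9; remainder = value at the root: 3*(-9)^2 + 9*(-9)^1 - 3 = (243) + (-81) + (-3) = 159; answer 159

159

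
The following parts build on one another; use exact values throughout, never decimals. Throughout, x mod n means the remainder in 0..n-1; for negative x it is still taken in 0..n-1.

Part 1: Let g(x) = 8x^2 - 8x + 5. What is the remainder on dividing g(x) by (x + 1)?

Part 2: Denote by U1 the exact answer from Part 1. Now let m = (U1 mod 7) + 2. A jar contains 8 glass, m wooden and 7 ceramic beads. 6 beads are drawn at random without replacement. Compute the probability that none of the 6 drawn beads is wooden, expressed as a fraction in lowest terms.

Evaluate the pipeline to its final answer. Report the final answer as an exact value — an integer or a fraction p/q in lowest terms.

55/136

Part 1: remainder = value at the root: 8*(-1)^2 - 8*(-1)^1 + 5 = (8) + (8) + (5) = 21; answer 21
Part 2: U1 = 21; m = 2; total draws C(17,6) = 12376; favorable C(15,6) = 5005; P = 55/136; answer 55/136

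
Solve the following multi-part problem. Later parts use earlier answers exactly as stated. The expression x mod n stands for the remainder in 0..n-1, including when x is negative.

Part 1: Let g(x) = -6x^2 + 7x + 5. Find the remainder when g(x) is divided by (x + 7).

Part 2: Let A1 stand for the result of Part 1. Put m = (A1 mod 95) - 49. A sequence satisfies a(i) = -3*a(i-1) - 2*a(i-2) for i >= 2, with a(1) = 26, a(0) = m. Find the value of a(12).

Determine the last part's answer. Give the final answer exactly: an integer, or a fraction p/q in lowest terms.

Part 1: remainder = value at the root: -6*(-7)^2 + 7*(-7)^1 + 5 = (-294) + (-49) + (5) = -338; answer -338
Part 2: A1 = -338; m = -7; a(2) = -3*(26) - 2*(-7) = -64; iterating: a(2)=-64, a(3)=140, a(4)=-292, a(5)=596, a(6)=-1204, a(7)=2420, a(8)=-4852, a(9)=9716, a(10)=-19444, a(11)=38900, a(12)=-77812; answer -77812

-77812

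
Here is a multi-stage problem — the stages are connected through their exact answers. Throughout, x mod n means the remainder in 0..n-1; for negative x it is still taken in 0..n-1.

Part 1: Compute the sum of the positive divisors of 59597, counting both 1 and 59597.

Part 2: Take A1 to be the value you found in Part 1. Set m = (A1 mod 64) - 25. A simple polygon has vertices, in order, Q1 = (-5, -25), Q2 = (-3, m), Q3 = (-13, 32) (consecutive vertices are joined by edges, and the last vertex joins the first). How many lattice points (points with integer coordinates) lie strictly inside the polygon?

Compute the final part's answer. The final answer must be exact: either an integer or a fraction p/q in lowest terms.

Part 1: 59597 = 61 * 977; sigma = (1 + 61) * (1 + 977) = 62 * 978 = 60636; answer 60636
Part 2: A1 = 60636; m = 3; cross terms: (-5*3 - -3*-25)=-90, (-3*32 - -13*3)=-57, (-13*-25 - -5*32)=485; twice the area = |338| = 338; area = 169; boundary points = 2 + 1 + 1 = 4; strictly interior points = area - boundary/2 + 1 = 168; answer 168

168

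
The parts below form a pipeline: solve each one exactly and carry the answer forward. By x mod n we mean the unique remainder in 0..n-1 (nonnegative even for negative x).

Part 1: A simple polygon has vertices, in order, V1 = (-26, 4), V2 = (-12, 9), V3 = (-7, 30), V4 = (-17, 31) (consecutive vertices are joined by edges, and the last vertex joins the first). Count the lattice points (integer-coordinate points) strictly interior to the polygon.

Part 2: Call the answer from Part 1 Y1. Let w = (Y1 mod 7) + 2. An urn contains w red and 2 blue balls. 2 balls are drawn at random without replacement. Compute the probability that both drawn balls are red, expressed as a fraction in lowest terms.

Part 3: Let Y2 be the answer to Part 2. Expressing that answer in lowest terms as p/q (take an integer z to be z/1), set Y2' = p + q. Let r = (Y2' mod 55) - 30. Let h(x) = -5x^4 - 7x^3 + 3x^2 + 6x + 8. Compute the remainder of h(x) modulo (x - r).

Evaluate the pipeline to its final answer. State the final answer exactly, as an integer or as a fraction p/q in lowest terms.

5

Part 1: cross terms: (-26*9 - -12*4)=-186, (-12*30 - -7*9)=-297, (-7*31 - -17*30)=293, (-17*4 - -26*31)=738; twice the area = |548| = 548; area = 274; boundary points = 1 + 1 + 1 + 9 = 12; strictly interior points = area - boundary/2 + 1 = 269; answer 269
Part 2: Y1 = 269; w = 5; total draws C(7,2) = 21; favorable C(5,2) = 10; P = 10/21; answer 10/21
Part 3: Y2 = 10/21; threaded value p + q = 31; r = 1; remainder = value at the root: -5*(1)^4 - 7*(1)^3 + 3*(1)^2 + 6*(1)^1 + 8 = (-5) + (-7) + (3) + (6) + (8) = 5; answer 5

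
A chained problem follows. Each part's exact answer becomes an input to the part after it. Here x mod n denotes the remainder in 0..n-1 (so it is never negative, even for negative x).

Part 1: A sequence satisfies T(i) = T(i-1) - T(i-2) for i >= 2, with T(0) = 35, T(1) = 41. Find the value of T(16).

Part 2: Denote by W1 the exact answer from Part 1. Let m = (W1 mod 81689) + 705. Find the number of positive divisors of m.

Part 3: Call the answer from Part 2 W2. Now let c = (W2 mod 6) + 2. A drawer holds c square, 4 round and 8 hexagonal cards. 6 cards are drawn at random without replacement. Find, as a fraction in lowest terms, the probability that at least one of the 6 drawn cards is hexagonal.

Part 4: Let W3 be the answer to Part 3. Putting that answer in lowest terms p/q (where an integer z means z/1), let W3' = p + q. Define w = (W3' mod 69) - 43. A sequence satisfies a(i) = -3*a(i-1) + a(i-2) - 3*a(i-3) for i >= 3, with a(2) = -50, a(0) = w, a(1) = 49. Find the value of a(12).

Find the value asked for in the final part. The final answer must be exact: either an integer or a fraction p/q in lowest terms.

Part 1: T(2) = 1*(41) - 1*(35) = 6; iterating: T(2)=6, T(3)=-35, T(4)=-41, T(5)=-6, T(6)=35, T(7)=41, T(8)=6, T(9)=-35, T(10)=-41, T(11)=-6, T(12)=35, T(13)=41, T(14)=6, T(15)=-35, T(16)=-41; answer -41
Part 2: W1 = -41; m = 82353; 82353 = 3 * 97 * 283; number of divisors = (1+1) * (1+1) * (1+1) = 8; answer 8
Part 3: W2 = 8; c = 4; total draws C(16,6) = 8008; complement C(8,6) = 28; favorable 8008 - 28 = 7980; P = 285/286; answer 285/286
Part 4: W3 = 285/286; threaded value p + q = 571; w = -24; a(3) = -3*(-50) + 1*(49) - 3*(-24) = 271; iterating: a(3)=271, a(4)=-1010, a(5)=3451, a(6)=-12176, a(7)=43009, a(8)=-151556, a(9)=534205, a(10)=-1883198, a(11)=6638467, a(12)=-23401214; answer -23401214

-23401214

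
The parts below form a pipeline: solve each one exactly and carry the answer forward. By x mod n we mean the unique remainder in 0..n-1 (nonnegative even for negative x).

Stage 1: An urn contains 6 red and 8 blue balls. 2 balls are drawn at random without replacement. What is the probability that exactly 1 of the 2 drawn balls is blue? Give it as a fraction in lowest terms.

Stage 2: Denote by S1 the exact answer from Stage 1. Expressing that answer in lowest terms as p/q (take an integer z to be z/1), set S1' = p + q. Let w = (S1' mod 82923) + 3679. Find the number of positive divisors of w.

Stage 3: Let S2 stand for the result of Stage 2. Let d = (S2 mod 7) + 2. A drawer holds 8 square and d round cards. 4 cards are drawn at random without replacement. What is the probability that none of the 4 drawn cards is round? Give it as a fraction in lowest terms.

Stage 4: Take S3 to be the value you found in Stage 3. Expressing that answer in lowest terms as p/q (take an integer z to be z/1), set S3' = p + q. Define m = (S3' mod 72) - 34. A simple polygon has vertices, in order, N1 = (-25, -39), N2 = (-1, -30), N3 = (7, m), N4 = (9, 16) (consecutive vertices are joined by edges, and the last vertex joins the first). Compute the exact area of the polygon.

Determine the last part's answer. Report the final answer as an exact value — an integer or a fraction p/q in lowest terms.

511

Stage 1: total draws C(14,2) = 91; favorable C(8,1)*C(6,1) = 48; P = 48/91; answer 48/91
Stage 2: S1 = 48/91; threaded value p + q = 139; w = 3818; 3818 = 2 * 23 * 83; number of divisors = (1+1) * (1+1) * (1+1) = 8; answer 8
Stage 3: S2 = 8; d = 3; total draws C(11,4) = 330; favorable C(8,4) = 70; P = 7/33; answer 7/33
Stage 4: S3 = 7/33; threaded value p + q = 40; m = 6; cross terms: (-25*-30 - -1*-39)=711, (-1*6 - 7*-30)=204, (7*16 - 9*6)=58, (9*-39 - -25*16)=49; twice the area = |1022| = 1022; area = 511; answer 511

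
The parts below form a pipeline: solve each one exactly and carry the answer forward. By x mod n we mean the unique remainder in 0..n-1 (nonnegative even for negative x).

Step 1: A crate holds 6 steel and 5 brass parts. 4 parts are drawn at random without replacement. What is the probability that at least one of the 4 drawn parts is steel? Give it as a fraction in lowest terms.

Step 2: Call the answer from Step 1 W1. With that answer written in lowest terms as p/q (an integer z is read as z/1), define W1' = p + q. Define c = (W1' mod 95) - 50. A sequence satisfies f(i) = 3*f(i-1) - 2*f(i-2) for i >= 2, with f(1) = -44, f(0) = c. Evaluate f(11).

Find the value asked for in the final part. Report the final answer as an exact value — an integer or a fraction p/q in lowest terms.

Step 1: total draws C(11,4) = 330; complement C(5,4) = 5; favorable 330 - 5 = 325; P = 65/66; answer 65/66
Step 2: W1 = 65/66; threaded value p + q = 131; c = -14; f(2) = 3*(-44) - 2*(-14) = -104; iterating: f(2)=-104, f(3)=-224, f(4)=-464, f(5)=-944, f(6)=-1904, f(7)=-3824, f(8)=-7664, f(9)=-15344, f(10)=-30704, f(11)=-61424; answer -61424

-61424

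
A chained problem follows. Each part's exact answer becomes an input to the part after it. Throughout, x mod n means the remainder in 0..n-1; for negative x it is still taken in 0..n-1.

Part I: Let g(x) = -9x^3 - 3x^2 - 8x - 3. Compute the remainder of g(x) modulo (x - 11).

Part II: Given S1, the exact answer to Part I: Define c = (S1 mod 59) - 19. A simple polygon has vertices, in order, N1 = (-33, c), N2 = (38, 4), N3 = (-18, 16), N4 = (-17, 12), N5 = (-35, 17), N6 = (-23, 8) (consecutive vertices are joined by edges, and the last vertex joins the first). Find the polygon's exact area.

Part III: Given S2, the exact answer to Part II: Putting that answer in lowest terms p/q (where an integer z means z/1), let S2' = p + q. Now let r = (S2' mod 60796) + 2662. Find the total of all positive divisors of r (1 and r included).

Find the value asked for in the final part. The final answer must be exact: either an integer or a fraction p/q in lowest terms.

Part I: remainder = value at the root: -9*(11)^3 - 3*(11)^2 - 8*(11)^1 - 3 = (-11979) + (-363) + (-88) + (-3) = -12433; answer -12433
Part II: S1 = -12433; c = -3; cross terms: (-33*4 - 38*-3)=-18, (38*16 - -18*4)=680, (-18*12 - -17*16)=56, (-17*17 - -35*12)=131, (-35*8 - -23*17)=111, (-23*-3 - -33*8)=333; twice the area = |1293| = 1293; area = 1293/2; answer 1293/2
Part III: S2 = 1293/2; threaded value p + q = 1295; r = 3957; 3957 = 3 * 1319; sigma = (1 + 3) * (1 + 1319) = 4 * 1320 = 5280; answer 5280

5280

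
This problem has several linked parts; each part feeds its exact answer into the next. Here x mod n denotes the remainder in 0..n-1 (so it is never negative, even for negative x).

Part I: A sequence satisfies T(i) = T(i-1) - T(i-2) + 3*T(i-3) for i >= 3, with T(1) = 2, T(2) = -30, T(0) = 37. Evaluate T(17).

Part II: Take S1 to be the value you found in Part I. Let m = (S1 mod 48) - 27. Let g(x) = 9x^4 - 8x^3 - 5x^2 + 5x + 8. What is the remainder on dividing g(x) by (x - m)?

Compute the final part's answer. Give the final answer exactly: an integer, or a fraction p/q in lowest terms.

427583

Part I: T(3) = 1*(-30) - 1*(2) + 3*(37) = 79; iterating: T(3)=79, T(4)=115, T(5)=-54, T(6)=68, T(7)=467, T(8)=237, T(9)=-26, T(10)=1138, T(11)=1875, T(12)=659, T(13)=2198, T(14)=7164, T(15)=6943, T(16)=6373, T(17)=20922; answer 20922
Part II: S1 = 20922; m = 15; remainder = value at the root: 9*(15)^4 - 8*(15)^3 - 5*(15)^2 + 5*(15)^1 + 8 = (455625) + (-27000) + (-1125) + (75) + (8) = 427583; answer 427583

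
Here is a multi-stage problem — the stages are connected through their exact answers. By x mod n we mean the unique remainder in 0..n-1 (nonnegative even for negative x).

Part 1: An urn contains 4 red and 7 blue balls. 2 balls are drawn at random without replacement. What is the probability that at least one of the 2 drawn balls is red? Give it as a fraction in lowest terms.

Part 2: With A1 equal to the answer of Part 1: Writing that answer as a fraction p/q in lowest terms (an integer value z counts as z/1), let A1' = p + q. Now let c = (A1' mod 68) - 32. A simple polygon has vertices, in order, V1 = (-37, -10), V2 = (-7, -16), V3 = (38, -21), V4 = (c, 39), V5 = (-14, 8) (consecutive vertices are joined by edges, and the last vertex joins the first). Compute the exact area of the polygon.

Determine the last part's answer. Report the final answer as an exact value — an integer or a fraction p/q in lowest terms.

1711

Part 1: total draws C(11,2) = 55; complement C(7,2) = 21; favorable 55 - 21 = 34; P = 34/55; answer 34/55
Part 2: A1 = 34/55; threaded value p + q = 89; c = -11; cross terms: (-37*-16 - -7*-10)=522, (-7*-21 - 38*-16)=755, (38*39 - -11*-21)=1251, (-11*8 - -14*39)=458, (-14*-10 - -37*8)=436; twice the area = |3422| = 3422; area = 1711; answer 1711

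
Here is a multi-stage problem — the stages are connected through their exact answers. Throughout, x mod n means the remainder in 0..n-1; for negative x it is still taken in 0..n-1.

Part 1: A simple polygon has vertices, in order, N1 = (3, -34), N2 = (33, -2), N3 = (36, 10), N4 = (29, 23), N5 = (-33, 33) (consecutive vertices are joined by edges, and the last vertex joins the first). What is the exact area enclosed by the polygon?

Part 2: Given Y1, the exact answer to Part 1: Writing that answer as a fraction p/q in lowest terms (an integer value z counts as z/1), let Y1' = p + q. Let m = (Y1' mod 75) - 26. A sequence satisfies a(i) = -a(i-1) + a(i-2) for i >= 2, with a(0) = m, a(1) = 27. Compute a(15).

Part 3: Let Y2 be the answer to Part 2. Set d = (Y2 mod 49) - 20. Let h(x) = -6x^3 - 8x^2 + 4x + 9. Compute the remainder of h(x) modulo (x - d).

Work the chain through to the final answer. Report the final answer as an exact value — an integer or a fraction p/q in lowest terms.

5169

Part 1: cross terms: (3*-2 - 33*-34)=1116, (33*10 - 36*-2)=402, (36*23 - 29*10)=538, (29*33 - -33*23)=1716, (-33*-34 - 3*33)=1023; twice the area = |4795| = 4795; area = 4795/2; answer 4795/2
Part 2: Y1 = 4795/2; threaded value p + q = 4797; m = 46; a(2) = -1*(27) + 1*(46) = 19; iterating: a(2)=19, a(3)=8, a(4)=11, a(5)=-3, a(6)=14, a(7)=-17, a(8)=31, a(9)=-48, a(10)=79, a(11)=-127, a(12)=206, a(13)=-333, a(14)=539, a(15)=-872; answer -872
Part 3: Y2 = -872; d = -10; remainder = value at the root: -6*(-10)^3 - 8*(-10)^2 + 4*(-10)^1 + 9 = (6000) + (-800) + (-40) + (9) = 5169; answer 5169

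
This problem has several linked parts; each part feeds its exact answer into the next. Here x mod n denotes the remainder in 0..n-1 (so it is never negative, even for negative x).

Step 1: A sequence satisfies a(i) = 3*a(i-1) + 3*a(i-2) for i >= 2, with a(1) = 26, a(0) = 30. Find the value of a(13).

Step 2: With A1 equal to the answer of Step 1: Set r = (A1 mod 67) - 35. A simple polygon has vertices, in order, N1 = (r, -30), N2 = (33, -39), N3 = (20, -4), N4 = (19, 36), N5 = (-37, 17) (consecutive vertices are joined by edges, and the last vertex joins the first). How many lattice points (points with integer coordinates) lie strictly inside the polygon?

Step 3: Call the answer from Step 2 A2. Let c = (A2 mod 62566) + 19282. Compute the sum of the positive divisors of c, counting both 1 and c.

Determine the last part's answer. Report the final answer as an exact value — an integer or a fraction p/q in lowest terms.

63674

Step 1: a(2) = 3*(26) + 3*(30) = 168; iterating: a(2)=168, a(3)=582, a(4)=2250, a(5)=8496, a(6)=32238, a(7)=122202, a(8)=463320, a(9)=1756566, a(10)=6659658, a(11)=25248672, a(12)=95724990, a(13)=362920986; answer 362920986
Step 2: A1 = 362920986; r = -26; cross terms: (-26*-39 - 33*-30)=2004, (33*-4 - 20*-39)=648, (20*36 - 19*-4)=796, (19*17 - -37*36)=1655, (-37*-30 - -26*17)=1552; twice the area = |6655| = 6655; area = 6655/2; boundary points = 1 + 1 + 1 + 1 + 1 = 5; strictly interior points = area - boundary/2 + 1 = 3326; answer 3326
Step 3: A2 = 3326; c = 22608; 22608 = 2^4 * 3^2 * 157; sigma = (1 + 2 + 4 + 8 + 16) * (1 + 3 + 9) * (1 + 157) = 31 * 13 * 158 = 63674; answer 63674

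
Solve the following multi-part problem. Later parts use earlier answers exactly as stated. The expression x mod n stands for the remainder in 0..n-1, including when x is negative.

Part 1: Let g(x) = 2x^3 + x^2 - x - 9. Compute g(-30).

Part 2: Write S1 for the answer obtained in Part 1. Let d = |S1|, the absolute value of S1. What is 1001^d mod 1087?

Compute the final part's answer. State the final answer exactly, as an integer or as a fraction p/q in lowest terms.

798

Part 1: 2*(-30)^3 + 1*(-30)^2 - 1*(-30)^1 - 9 = (-54000) + (900) + (30) + (-9) = -53079; answer -53079
Part 2: S1 = -53079; d = 53079; squarings mod 1087: 1001^1=1001, 1001^2=874, 1001^4=802, 1001^8=787, 1001^16=866, 1001^32=1013, 1001^64=41, 1001^128=594, 1001^256=648, 1001^512=322, 1001^1024=419, 1001^2048=554, 1001^4096=382, 1001^8192=266, 1001^16384=101, 1001^32768=418; 1001^53079 = 1001^1 * 1001^2 * 1001^4 * 1001^16 * 1001^64 * 1001^256 * 1001^512 * 1001^1024 * 1001^2048 * 1001^16384 * 1001^32768 = 798 (mod 1087); answer 798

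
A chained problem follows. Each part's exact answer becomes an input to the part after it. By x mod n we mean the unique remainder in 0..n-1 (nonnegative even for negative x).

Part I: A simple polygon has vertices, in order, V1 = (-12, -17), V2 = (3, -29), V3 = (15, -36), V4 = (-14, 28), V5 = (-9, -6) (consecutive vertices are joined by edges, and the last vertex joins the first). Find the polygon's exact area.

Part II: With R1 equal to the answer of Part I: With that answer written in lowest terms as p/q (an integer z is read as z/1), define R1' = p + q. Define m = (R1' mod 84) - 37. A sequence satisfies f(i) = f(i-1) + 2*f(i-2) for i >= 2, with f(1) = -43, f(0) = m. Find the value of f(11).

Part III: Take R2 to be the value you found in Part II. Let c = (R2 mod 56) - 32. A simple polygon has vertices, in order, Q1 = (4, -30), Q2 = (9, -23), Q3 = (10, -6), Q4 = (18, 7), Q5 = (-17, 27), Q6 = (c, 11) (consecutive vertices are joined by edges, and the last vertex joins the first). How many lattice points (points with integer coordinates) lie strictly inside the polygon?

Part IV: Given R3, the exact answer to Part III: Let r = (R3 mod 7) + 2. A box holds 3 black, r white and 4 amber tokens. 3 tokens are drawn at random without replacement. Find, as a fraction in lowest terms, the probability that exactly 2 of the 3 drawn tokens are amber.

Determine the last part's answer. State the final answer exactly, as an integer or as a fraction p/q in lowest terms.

Part I: cross terms: (-12*-29 - 3*-17)=399, (3*-36 - 15*-29)=327, (15*28 - -14*-36)=-84, (-14*-6 - -9*28)=336, (-9*-17 - -12*-6)=81; twice the area = |1059| = 1059; area = 1059/2; answer 1059/2
Part II: R1 = 1059/2; threaded value p + q = 1061; m = 16; f(2) = 1*(-43) + 2*(16) = -11; iterating: f(2)=-11, f(3)=-97, f(4)=-119, f(5)=-313, f(6)=-551, f(7)=-1177, f(8)=-2279, f(9)=-4633, f(10)=-9191, f(11)=-18457; answer -18457
Part III: R2 = -18457; c = -9; cross terms: (4*-23 - 9*-30)=178, (9*-6 - 10*-23)=176, (10*7 - 18*-6)=178, (18*27 - -17*7)=605, (-17*11 - -9*27)=56, (-9*-30 - 4*11)=226; twice the area = |1419| = 1419; area = 1419/2; boundary points = 1 + 1 + 1 + 5 + 8 + 1 = 17; strictly interior points = area - boundary/2 + 1 = 702; answer 702
Part IV: R3 = 702; r = 4; total draws C(11,3) = 165; favorable C(4,2)*C(7,1) = 42; P = 14/55; answer 14/55

14/55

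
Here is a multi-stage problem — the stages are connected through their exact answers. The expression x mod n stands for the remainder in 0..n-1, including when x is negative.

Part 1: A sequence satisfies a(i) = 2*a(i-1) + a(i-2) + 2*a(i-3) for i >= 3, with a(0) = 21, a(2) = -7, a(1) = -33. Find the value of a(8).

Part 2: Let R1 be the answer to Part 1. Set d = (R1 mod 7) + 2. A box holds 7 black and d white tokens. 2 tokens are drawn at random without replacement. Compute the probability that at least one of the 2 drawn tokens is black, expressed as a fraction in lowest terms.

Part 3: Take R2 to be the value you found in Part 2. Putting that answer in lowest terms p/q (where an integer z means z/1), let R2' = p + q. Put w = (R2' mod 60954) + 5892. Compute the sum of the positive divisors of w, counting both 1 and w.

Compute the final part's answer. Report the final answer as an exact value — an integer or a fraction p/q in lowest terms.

Part 1: a(3) = 2*(-7) + 1*(-33) + 2*(21) = -5; iterating: a(3)=-5, a(4)=-83, a(5)=-185, a(6)=-463, a(7)=-1277, a(8)=-3387; answer -3387
Part 2: R1 = -3387; d = 3; total draws C(10,2) = 45; complement C(3,2) = 3; favorable 45 - 3 = 42; P = 14/15; answer 14/15
Part 3: R2 = 14/15; threaded value p + q = 29; w = 5921; 5921 = 31 * 191; sigma = (1 + 31) * (1 + 191) = 32 * 192 = 6144; answer 6144

6144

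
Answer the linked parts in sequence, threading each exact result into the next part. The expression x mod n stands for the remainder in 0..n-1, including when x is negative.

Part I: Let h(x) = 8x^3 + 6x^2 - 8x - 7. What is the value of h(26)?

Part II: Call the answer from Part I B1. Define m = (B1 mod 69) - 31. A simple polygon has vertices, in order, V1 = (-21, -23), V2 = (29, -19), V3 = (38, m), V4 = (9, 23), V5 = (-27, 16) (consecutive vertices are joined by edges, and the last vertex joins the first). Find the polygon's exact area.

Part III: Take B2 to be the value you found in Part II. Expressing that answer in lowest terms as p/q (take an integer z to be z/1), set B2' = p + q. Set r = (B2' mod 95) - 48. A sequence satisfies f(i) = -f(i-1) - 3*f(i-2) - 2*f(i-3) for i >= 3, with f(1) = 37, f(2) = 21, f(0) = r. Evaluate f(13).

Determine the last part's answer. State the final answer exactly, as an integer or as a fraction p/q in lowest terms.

14337

Part I: 8*(26)^3 + 6*(26)^2 - 8*(26)^1 - 7 = (140608) + (4056) + (-208) + (-7) = 144449; answer 144449
Part II: B1 = 144449; m = 1; cross terms: (-21*-19 - 29*-23)=1066, (29*1 - 38*-19)=751, (38*23 - 9*1)=865, (9*16 - -27*23)=765, (-27*-23 - -21*16)=957; twice the area = |4404| = 4404; area = 2202; answer 2202
Part III: B2 = 2202; threaded value p + q = 2203; r = -30; f(3) = -1*(21) - 3*(37) - 2*(-30) = -72; iterating: f(3)=-72, f(4)=-65, f(5)=239, f(6)=100, f(7)=-687, f(8)=-91, f(9)=1952, f(10)=-305, f(11)=-5369, f(12)=2380, f(13)=14337; answer 14337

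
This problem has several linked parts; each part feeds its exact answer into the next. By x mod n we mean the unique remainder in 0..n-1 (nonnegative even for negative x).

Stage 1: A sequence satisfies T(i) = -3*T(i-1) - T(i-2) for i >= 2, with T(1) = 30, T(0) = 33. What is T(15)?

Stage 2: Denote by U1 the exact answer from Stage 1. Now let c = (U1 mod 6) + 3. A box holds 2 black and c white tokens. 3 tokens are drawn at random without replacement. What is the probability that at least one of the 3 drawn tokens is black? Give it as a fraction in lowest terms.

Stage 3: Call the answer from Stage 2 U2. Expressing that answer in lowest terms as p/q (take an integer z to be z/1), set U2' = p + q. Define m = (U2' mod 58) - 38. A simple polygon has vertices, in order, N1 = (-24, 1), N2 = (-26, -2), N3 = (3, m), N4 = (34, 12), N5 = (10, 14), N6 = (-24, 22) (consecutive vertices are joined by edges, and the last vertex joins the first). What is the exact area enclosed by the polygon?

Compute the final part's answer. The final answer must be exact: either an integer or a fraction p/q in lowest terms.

Stage 1: T(2) = -3*(30) - 1*(33) = -123; iterating: T(2)=-123, T(3)=339, T(4)=-894, T(5)=2343, T(6)=-6135, T(7)=16062, T(8)=-42051, T(9)=110091, T(10)=-288222, T(11)=754575, T(12)=-1975503, T(13)=5171934, T(14)=-13540299, T(15)=35448963; answer 35448963
Stage 2: U1 = 35448963; c = 6; total draws C(8,3) = 56; complement C(6,3) = 20; favorable 56 - 20 = 36; P = 9/14; answer 9/14
Stage 3: U2 = 9/14; threaded value p + q = 23; m = -15; cross terms: (-24*-2 - -26*1)=74, (-26*-15 - 3*-2)=396, (3*12 - 34*-15)=546, (34*14 - 10*12)=356, (10*22 - -24*14)=556, (-24*1 - -24*22)=504; twice the area = |2432| = 2432; area = 1216; answer 1216

1216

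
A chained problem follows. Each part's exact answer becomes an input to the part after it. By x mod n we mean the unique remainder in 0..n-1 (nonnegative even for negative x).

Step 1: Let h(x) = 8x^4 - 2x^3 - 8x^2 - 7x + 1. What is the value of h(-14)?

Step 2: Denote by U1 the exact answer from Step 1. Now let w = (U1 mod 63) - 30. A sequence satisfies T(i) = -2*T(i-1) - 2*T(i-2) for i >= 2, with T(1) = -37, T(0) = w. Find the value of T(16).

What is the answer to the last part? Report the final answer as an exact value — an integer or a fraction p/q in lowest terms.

-7424

Step 1: 8*(-14)^4 - 2*(-14)^3 - 8*(-14)^2 - 7*(-14)^1 + 1 = (307328) + (5488) + (-1568) + (98) + (1) = 311347; answer 311347
Step 2: U1 = 311347; w = -29; T(2) = -2*(-37) - 2*(-29) = 132; iterating: T(2)=132, T(3)=-190, T(4)=116, T(5)=148, T(6)=-528, T(7)=760, T(8)=-464, T(9)=-592, T(10)=2112, T(11)=-3040, T(12)=1856, T(13)=2368, T(14)=-8448, T(15)=12160, T(16)=-7424; answer -7424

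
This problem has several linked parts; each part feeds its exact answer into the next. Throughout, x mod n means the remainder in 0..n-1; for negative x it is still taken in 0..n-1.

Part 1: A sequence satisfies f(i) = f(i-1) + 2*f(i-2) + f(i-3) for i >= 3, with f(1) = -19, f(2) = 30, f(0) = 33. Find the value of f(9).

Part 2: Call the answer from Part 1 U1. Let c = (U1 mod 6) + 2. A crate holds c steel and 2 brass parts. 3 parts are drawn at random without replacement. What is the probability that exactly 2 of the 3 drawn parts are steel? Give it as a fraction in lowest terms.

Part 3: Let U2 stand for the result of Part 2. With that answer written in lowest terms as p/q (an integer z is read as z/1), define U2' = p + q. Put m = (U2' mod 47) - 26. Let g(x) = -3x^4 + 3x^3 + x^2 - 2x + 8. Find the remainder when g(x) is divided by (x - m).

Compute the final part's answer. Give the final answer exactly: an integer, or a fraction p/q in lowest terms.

Part 1: f(3) = 1*(30) + 2*(-19) + 1*(33) = 25; iterating: f(3)=25, f(4)=66, f(5)=146, f(6)=303, f(7)=661, f(8)=1413, f(9)=3038; answer 3038
Part 2: U1 = 3038; c = 4; total draws C(6,3) = 20; favorable C(4,2)*C(2,1) = 12; P = 3/5; answer 3/5
Part 3: U2 = 3/5; threaded value p + q = 8; m = -18; remainder = value at the root: -3*(-18)^4 + 3*(-18)^3 + 1*(-18)^2 - 2*(-18)^1 + 8 = (-314928) + (-17496) + (324) + (36) + (8) = -332056; answer -332056

-332056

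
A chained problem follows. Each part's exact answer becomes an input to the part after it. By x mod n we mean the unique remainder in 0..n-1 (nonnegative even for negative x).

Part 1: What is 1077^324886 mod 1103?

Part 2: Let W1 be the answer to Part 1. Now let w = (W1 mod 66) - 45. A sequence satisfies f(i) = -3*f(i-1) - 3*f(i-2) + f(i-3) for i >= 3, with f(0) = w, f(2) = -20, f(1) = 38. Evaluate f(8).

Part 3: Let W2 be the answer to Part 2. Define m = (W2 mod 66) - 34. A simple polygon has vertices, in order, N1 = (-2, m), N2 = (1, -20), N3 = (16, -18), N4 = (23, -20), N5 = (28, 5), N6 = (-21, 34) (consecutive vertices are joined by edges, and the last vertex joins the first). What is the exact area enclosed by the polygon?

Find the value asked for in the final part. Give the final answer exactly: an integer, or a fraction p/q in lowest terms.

953

Part 1: squarings mod 1103: 1077^1=1077, 1077^2=676, 1077^4=334, 1077^8=153, 1077^16=246, 1077^32=954, 1077^64=141, 1077^128=27, 1077^256=729, 1077^512=898, 1077^1024=111, 1077^2048=188, 1077^4096=48, 1077^8192=98, 1077^16384=780, 1077^32768=647, 1077^65536=572, 1077^131072=696, 1077^262144=199; 1077^324886 = 1077^2 * 1077^4 * 1077^16 * 1077^256 * 1077^1024 * 1077^4096 * 1077^8192 * 1077^16384 * 1077^32768 * 1077^262144 = 328 (mod 1103); answer 328
Part 2: W1 = 328; w = 19; f(3) = -3*(-20) - 3*(38) + 1*(19) = -35; iterating: f(3)=-35, f(4)=203, f(5)=-524, f(6)=928, f(7)=-1009, f(8)=-281; answer -281
Part 3: W2 = -281; m = 15; cross terms: (-2*-20 - 1*15)=25, (1*-18 - 16*-20)=302, (16*-20 - 23*-18)=94, (23*5 - 28*-20)=675, (28*34 - -21*5)=1057, (-21*15 - -2*34)=-247; twice the area = |1906| = 1906; area = 953; answer 953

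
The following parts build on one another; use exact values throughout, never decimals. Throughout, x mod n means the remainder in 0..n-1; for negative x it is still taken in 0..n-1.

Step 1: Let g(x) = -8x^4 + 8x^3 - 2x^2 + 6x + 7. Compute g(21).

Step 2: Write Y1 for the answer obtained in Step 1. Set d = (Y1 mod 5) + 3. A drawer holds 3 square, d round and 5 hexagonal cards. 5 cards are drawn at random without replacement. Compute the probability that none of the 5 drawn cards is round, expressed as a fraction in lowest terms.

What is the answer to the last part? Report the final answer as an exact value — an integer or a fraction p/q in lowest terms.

Step 1: -8*(21)^4 + 8*(21)^3 - 2*(21)^2 + 6*(21)^1 + 7 = (-1555848) + (74088) + (-882) + (126) + (7) = -1482509; answer -1482509
Step 2: Y1 = -1482509; d = 4; total draws C(12,5) = 792; favorable C(8,5) = 56; P = 7/99; answer 7/99

7/99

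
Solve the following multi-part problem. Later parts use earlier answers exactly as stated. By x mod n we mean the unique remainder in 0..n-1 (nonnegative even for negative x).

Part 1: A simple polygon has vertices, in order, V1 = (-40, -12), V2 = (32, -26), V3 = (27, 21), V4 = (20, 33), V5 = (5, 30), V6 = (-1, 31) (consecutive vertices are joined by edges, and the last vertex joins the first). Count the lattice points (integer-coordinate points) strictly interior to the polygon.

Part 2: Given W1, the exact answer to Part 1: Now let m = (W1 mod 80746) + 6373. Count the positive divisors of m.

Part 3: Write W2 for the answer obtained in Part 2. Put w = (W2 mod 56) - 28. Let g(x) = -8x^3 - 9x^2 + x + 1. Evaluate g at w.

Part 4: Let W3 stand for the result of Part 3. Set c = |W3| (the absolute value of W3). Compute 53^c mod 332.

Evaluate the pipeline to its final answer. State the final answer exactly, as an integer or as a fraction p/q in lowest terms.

221

Part 1: cross terms: (-40*-26 - 32*-12)=1424, (32*21 - 27*-26)=1374, (27*33 - 20*21)=471, (20*30 - 5*33)=435, (5*31 - -1*30)=185, (-1*-12 - -40*31)=1252; twice the area = |5141| = 5141; area = 5141/2; boundary points = 2 + 1 + 1 + 3 + 1 + 1 = 9; strictly interior points = area - boundary/2 + 1 = 2567; answer 2567
Part 2: W1 = 2567; m = 8940; 8940 = 2^2 * 3 * 5 * 149; number of divisors = (2+1) * (1+1) * (1+1) * (1+1) = 24; answer 24
Part 3: W2 = 24; w = -4; -8*(-4)^3 - 9*(-4)^2 + 1*(-4)^1 + 1 = (512) + (-144) + (-4) + (1) = 365; answer 365
Part 4: W3 = 365; c = 365; squarings mod 332: 53^1=53, 53^2=153, 53^4=169, 53^8=9, 53^16=81, 53^32=253, 53^64=265, 53^128=173, 53^256=49; 53^365 = 53^1 * 53^4 * 53^8 * 53^32 * 53^64 * 53^256 = 221 (mod 332); answer 221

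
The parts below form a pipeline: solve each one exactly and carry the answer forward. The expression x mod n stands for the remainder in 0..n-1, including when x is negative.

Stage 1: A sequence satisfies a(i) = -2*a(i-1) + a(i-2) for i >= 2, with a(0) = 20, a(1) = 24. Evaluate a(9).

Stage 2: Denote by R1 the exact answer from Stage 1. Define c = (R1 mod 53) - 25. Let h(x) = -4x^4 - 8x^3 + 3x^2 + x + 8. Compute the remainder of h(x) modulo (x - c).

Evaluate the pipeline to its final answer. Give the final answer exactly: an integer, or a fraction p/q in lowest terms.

Stage 1: a(2) = -2*(24) + 1*(20) = -28; iterating: a(2)=-28, a(3)=80, a(4)=-188, a(5)=456, a(6)=-1100, a(7)=2656, a(8)=-6412, a(9)=15480; answer 15480
Stage 2: R1 = 15480; c = -21; remainder = value at the root: -4*(-21)^4 - 8*(-21)^3 + 3*(-21)^2 + 1*(-21)^1 + 8 = (-777924) + (74088) + (1323) + (-21) + (8) = -702526; answer -702526

-702526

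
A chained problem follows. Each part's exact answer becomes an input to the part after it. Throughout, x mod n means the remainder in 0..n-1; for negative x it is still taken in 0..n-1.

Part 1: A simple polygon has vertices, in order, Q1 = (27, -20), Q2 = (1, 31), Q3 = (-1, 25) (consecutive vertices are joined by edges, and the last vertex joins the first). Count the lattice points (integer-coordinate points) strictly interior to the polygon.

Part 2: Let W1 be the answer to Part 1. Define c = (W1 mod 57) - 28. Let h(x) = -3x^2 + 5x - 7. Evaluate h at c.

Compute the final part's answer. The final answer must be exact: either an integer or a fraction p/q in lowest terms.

-665

Part 1: cross terms: (27*31 - 1*-20)=857, (1*25 - -1*31)=56, (-1*-20 - 27*25)=-655; twice the area = |258| = 258; area = 129; boundary points = 1 + 2 + 1 = 4; strictly interior points = area - boundary/2 + 1 = 128; answer 128
Part 2: W1 = 128; c = -14; -3*(-14)^2 + 5*(-14)^1 - 7 = (-588) + (-70) + (-7) = -665; answer -665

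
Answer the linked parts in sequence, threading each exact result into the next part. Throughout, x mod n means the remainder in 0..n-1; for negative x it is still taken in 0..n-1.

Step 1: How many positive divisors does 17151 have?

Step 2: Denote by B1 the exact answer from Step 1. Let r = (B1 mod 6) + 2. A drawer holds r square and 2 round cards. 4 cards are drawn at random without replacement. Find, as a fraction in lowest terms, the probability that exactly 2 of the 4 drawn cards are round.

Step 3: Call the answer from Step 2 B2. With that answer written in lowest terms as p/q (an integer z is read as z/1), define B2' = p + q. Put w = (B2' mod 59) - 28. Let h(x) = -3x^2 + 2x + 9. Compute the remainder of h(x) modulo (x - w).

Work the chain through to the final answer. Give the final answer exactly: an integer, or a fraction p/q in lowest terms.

Step 1: 17151 = 3 * 5717; number of divisors = (1+1) * (1+1) = 4; answer 4
Step 2: B1 = 4; r = 6; total draws C(8,4) = 70; favorable C(2,2)*C(6,2) = 15; P = 3/14; answer 3/14
Step 3: B2 = 3/14; threaded value p + q = 17; w = -11; remainder = value at the root: -3*(-11)^2 + 2*(-11)^1 + 9 = (-363) + (-22) + (9) = -376; answer -376

-376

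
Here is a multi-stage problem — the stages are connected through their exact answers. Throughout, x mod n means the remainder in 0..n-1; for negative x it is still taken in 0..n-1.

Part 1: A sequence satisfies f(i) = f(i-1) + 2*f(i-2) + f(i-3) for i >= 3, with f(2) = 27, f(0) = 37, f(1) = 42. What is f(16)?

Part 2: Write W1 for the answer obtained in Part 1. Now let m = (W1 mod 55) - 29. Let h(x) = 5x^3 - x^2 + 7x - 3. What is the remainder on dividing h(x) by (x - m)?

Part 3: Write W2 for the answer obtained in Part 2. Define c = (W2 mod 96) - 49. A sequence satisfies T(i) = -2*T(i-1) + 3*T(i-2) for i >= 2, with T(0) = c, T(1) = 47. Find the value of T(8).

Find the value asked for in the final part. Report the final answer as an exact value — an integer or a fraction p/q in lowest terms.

Part 1: f(3) = 1*(27) + 2*(42) + 1*(37) = 148; iterating: f(3)=148, f(4)=244, f(5)=567, f(6)=1203, f(7)=2581, f(8)=5554, f(9)=11919, f(10)=25608, f(11)=55000, f(12)=118135, f(13)=253743, f(14)=545013, f(15)=1170634, f(16)=2514403; answer 2514403
Part 2: W1 = 2514403; m = -6; remainder = value at the root: 5*(-6)^3 - 1*(-6)^2 + 7*(-6)^1 - 3 = (-1080) + (-36) + (-42) + (-3) = -1161; answer -1161
Part 3: W2 = -1161; c = 38; T(2) = -2*(47) + 3*(38) = 20; iterating: T(2)=20, T(3)=101, T(4)=-142, T(5)=587, T(6)=-1600, T(7)=4961, T(8)=-14722; answer -14722

-14722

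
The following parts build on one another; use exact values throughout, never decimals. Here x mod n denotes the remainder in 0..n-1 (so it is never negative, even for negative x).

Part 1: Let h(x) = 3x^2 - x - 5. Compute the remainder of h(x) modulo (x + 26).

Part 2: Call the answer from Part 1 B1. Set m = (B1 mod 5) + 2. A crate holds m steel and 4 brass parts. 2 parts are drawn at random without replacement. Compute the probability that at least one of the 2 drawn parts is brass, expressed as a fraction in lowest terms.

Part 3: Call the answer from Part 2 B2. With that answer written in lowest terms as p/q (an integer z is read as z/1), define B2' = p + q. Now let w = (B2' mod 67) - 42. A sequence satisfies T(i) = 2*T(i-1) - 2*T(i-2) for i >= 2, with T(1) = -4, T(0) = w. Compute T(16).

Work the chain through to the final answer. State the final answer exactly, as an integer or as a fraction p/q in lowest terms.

Part 1: remainder = value at the root: 3*(-26)^2 - 1*(-26)^1 - 5 = (2028) + (26) + (-5) = 2049; answer 2049
Part 2: B1 = 2049; m = 6; total draws C(10,2) = 45; complement C(6,2) = 15; favorable 45 - 15 = 30; P = 2/3; answer 2/3
Part 3: B2 = 2/3; threaded value p + q = 5; w = -37; T(2) = 2*(-4) - 2*(-37) = 66; iterating: T(2)=66, T(3)=140, T(4)=148, T(5)=16, T(6)=-264, T(7)=-560, T(8)=-592, T(9)=-64, T(10)=1056, T(11)=2240, T(12)=2368, T(13)=256, T(14)=-4224, T(15)=-8960, T(16)=-9472; answer -9472

-9472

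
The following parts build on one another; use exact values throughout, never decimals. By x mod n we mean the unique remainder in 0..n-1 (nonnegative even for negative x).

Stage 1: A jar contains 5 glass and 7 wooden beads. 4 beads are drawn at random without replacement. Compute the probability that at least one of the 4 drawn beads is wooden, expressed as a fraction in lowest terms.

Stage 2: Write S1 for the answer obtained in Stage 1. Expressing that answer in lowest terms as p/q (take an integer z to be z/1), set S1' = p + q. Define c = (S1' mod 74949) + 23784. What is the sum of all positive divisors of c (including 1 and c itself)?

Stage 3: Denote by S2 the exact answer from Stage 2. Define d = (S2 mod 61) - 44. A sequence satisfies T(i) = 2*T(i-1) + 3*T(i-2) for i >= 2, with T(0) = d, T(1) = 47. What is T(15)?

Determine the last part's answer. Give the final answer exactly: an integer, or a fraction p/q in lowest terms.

43046759

Stage 1: total draws C(12,4) = 495; complement C(5,4) = 5; favorable 495 - 5 = 490; P = 98/99; answer 98/99
Stage 2: S1 = 98/99; threaded value p + q = 197; c = 23981; 23981 is prime, so its only divisors are 1 and 23981; sigma = 1 + 23981 = 23982; answer 23982
Stage 3: S2 = 23982; d = -35; T(2) = 2*(47) + 3*(-35) = -11; iterating: T(2)=-11, T(3)=119, T(4)=205, T(5)=767, T(6)=2149, T(7)=6599, T(8)=19645, T(9)=59087, T(10)=177109, T(11)=531479, T(12)=1594285, T(13)=4783007, T(14)=14348869, T(15)=43046759; answer 43046759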